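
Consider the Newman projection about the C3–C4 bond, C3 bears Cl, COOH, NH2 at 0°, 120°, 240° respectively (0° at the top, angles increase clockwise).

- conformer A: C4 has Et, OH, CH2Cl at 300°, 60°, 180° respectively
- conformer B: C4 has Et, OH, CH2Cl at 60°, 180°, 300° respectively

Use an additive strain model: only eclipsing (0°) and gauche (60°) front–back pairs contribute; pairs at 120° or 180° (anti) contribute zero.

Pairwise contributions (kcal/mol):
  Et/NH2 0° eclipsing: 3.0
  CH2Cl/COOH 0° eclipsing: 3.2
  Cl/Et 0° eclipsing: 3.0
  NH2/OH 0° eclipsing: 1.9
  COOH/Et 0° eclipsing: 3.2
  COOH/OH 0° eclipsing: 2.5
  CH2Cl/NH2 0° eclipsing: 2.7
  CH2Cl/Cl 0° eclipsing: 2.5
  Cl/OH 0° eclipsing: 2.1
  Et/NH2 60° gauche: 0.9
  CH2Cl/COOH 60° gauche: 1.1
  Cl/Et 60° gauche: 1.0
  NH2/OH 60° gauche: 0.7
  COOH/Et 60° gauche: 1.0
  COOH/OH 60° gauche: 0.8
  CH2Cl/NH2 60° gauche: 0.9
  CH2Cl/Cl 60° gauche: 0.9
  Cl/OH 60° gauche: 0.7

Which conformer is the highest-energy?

A (staggered): Cl(0°)/Et(300°) gauche 1.0; Cl(0°)/OH(60°) gauche 0.7; COOH(120°)/OH(60°) gauche 0.8; COOH(120°)/CH2Cl(180°) gauche 1.1; NH2(240°)/Et(300°) gauche 0.9; NH2(240°)/CH2Cl(180°) gauche 0.9 → 5.4 kcal/mol.
B (staggered): Cl(0°)/Et(60°) gauche 1.0; Cl(0°)/CH2Cl(300°) gauche 0.9; COOH(120°)/Et(60°) gauche 1.0; COOH(120°)/OH(180°) gauche 0.8; NH2(240°)/OH(180°) gauche 0.7; NH2(240°)/CH2Cl(300°) gauche 0.9 → 5.3 kcal/mol.
A has the highest total (5.4 kcal/mol).

A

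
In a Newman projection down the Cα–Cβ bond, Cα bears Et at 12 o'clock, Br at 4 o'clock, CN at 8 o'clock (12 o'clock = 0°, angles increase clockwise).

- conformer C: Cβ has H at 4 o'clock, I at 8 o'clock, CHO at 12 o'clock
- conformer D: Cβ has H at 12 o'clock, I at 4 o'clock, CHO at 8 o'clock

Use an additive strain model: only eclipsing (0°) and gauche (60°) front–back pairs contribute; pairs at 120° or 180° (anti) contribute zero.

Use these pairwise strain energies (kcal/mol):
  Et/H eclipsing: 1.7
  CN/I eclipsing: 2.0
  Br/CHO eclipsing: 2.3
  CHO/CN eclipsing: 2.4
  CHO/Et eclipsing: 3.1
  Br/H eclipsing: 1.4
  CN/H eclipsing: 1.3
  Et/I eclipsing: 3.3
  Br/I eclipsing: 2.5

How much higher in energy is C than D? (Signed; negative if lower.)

C (eclipsed): Et–CHO eclipsed, Br–H eclipsed, CN–I eclipsed; 3.1 + 1.4 + 2.0 = 6.5 kcal/mol.
D (eclipsed): Et–H eclipsed, Br–I eclipsed, CN–CHO eclipsed; 1.7 + 2.5 + 2.4 = 6.6 kcal/mol.
E(C) − E(D) = 6.5 − 6.6 = -0.1 kcal/mol.

-0.1 kcal/mol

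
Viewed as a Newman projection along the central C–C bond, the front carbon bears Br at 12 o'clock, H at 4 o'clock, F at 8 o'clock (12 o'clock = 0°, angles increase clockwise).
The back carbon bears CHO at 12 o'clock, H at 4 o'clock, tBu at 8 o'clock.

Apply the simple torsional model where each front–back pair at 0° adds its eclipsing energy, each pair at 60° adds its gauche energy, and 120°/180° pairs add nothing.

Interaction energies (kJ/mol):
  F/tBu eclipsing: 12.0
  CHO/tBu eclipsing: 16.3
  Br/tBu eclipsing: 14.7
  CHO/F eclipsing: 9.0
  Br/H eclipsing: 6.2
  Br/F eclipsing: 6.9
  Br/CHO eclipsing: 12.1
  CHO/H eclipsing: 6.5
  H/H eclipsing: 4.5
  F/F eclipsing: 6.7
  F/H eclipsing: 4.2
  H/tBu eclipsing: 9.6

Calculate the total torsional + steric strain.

This conformer (eclipsed): Br–CHO eclipsed, H–H eclipsed, F–tBu eclipsed; 12.1 + 4.5 + 12.0 = 28.6 kJ/mol.

28.6 kJ/mol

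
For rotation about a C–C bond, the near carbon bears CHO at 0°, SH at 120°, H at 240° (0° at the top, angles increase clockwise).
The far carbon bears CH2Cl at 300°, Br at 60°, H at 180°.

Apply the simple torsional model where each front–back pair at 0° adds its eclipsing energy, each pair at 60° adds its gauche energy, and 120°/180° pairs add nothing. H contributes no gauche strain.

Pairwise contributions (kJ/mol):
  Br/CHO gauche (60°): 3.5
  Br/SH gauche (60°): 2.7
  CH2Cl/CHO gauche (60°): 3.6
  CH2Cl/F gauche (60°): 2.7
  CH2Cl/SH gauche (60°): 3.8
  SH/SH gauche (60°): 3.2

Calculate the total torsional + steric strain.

9.8 kJ/mol

This conformer (staggered): CHO(0°)/CH2Cl(300°) gauche 3.6; CHO(0°)/Br(60°) gauche 3.5; SH(120°)/Br(60°) gauche 2.7 → 9.8 kJ/mol.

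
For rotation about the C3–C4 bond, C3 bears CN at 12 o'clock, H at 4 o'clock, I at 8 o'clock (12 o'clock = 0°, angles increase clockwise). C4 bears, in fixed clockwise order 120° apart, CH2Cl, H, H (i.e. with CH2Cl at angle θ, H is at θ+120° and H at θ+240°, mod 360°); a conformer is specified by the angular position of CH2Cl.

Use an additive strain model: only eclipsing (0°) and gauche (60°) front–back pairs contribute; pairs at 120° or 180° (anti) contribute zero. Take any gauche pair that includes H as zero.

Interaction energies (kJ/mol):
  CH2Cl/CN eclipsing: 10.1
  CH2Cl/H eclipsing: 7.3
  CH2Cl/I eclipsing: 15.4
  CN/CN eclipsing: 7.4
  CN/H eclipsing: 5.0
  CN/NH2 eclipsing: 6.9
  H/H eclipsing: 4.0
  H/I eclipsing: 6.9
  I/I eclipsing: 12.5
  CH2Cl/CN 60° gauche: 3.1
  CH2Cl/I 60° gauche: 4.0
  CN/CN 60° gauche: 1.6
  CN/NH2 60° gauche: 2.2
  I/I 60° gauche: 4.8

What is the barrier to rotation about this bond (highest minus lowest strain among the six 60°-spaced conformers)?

21.3 kJ/mol

CH2Cl at 0° (eclipsed): CN–CH2Cl eclipsed, H–H eclipsed, I–H eclipsed; 10.1 + 4.0 + 6.9 = 21.0 kJ/mol.
CH2Cl at 60° (staggered): CN–CH2Cl gauche; 3.1 = 3.1 kJ/mol.
CH2Cl at 120° (eclipsed): CN–H eclipsed, H–CH2Cl eclipsed, I–H eclipsed; 5.0 + 7.3 + 6.9 = 19.2 kJ/mol.
CH2Cl at 180° (staggered): I–CH2Cl gauche; 4.0 = 4.0 kJ/mol.
CH2Cl at 240° (eclipsed): CN–H eclipsed, H–H eclipsed, I–CH2Cl eclipsed; 5.0 + 4.0 + 15.4 = 24.4 kJ/mol.
CH2Cl at 300° (staggered): CN–CH2Cl gauche, I–CH2Cl gauche; 3.1 + 4.0 = 7.1 kJ/mol.
Max at 240° (24.4 kJ/mol), min at 60° (3.1 kJ/mol); barrier = 21.3 kJ/mol.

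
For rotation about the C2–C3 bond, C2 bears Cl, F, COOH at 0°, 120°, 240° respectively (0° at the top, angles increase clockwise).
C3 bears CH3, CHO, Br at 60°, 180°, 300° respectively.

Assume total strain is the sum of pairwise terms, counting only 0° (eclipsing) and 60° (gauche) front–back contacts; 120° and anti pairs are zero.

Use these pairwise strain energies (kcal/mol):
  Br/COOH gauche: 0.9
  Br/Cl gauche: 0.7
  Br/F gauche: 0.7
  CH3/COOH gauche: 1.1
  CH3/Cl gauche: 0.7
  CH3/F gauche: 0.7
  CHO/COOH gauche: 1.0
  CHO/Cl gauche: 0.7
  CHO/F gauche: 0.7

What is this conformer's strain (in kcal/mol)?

This conformer (staggered): Cl–CH3 gauche, Cl–Br gauche, F–CH3 gauche, F–CHO gauche, COOH–CHO gauche, COOH–Br gauche; 0.7 + 0.7 + 0.7 + 0.7 + 1.0 + 0.9 = 4.7 kcal/mol.

4.7 kcal/mol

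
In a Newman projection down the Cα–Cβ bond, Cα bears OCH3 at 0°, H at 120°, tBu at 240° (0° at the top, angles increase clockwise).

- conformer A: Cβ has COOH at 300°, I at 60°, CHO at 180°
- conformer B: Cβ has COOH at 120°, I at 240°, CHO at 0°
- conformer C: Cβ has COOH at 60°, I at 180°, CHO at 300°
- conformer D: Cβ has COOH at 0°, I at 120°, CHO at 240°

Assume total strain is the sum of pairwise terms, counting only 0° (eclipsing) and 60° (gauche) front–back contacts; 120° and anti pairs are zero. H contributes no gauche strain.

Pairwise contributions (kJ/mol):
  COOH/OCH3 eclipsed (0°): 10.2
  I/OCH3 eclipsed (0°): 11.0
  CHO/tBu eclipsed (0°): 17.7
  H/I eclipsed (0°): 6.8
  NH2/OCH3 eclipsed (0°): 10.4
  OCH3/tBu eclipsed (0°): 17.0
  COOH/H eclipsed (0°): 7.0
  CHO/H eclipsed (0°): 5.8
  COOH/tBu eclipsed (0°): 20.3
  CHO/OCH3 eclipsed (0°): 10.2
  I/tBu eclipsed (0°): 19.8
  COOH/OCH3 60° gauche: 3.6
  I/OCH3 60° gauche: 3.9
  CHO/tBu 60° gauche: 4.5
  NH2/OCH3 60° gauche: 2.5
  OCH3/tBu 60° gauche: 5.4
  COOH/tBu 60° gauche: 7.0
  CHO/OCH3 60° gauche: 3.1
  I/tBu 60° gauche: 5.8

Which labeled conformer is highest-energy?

B

A (staggered): OCH3(0°)/COOH(300°) gauche 3.6; OCH3(0°)/I(60°) gauche 3.9; tBu(240°)/COOH(300°) gauche 7.0; tBu(240°)/CHO(180°) gauche 4.5 → 19.0 kJ/mol.
B (eclipsed): OCH3(0°)/CHO(0°) eclipsed 10.2; H(120°)/COOH(120°) eclipsed 7.0; tBu(240°)/I(240°) eclipsed 19.8 → 37.0 kJ/mol.
C (staggered): OCH3(0°)/COOH(60°) gauche 3.6; OCH3(0°)/CHO(300°) gauche 3.1; tBu(240°)/I(180°) gauche 5.8; tBu(240°)/CHO(300°) gauche 4.5 → 17.0 kJ/mol.
D (eclipsed): OCH3(0°)/COOH(0°) eclipsed 10.2; H(120°)/I(120°) eclipsed 6.8; tBu(240°)/CHO(240°) eclipsed 17.7 → 34.7 kJ/mol.
B has the highest total (37.0 kJ/mol).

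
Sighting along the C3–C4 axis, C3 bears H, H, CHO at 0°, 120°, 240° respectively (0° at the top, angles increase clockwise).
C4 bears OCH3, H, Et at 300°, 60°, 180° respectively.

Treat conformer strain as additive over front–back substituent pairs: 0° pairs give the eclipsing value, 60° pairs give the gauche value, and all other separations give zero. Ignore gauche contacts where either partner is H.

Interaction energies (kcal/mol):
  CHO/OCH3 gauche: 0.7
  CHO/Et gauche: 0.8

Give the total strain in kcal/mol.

This conformer (staggered): CHO–OCH3 gauche, CHO–Et gauche; 0.7 + 0.8 = 1.5 kcal/mol.

1.5 kcal/mol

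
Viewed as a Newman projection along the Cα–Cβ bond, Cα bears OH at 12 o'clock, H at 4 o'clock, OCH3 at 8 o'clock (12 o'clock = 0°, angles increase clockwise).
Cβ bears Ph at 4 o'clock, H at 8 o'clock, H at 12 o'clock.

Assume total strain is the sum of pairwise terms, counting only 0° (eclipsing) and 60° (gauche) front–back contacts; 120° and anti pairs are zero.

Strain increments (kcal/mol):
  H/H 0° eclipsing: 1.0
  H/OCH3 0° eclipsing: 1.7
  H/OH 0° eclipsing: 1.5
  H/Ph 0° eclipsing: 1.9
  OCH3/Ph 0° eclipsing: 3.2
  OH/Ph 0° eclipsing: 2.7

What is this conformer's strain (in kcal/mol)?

This conformer is eclipsed. OH at 0° is eclipsed with H at 0° (1.5); H at 120° is eclipsed with Ph at 120° (1.9); OCH3 at 240° is eclipsed with H at 240° (1.7). Total 5.1 kcal/mol.

5.1 kcal/mol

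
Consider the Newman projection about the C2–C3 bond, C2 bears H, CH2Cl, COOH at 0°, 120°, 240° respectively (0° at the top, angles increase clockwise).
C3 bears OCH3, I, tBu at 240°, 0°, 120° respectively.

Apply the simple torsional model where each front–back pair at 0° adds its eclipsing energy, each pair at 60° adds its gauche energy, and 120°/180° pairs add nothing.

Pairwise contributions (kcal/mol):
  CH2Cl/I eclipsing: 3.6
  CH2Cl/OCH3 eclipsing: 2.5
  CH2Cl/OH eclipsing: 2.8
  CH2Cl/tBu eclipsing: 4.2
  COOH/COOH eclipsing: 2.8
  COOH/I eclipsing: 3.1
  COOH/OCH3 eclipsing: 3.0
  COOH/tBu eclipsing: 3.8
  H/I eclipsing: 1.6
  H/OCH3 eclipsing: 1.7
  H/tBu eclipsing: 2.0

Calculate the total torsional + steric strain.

8.8 kcal/mol

This conformer (eclipsed): H–I eclipsed, CH2Cl–tBu eclipsed, COOH–OCH3 eclipsed; 1.6 + 4.2 + 3.0 = 8.8 kcal/mol.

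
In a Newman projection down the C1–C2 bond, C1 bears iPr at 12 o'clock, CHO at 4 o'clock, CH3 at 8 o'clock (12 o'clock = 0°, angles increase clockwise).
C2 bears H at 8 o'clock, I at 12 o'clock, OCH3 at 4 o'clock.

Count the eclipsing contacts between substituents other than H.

2

Non-H eclipsing pairs: iPr(0°)/I(0°); CHO(120°)/OCH3(120°) — 2 interactions.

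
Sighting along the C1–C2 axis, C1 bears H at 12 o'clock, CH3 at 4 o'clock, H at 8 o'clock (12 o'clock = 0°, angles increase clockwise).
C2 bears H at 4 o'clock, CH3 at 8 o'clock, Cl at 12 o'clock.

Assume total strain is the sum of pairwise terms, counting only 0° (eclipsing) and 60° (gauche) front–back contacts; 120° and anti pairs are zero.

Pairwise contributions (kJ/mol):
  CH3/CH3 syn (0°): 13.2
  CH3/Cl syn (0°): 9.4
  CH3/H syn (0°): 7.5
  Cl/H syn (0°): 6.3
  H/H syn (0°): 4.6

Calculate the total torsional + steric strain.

This conformer (eclipsed): H–Cl eclipsed, CH3–H eclipsed, H–CH3 eclipsed; 6.3 + 7.5 + 7.5 = 21.3 kJ/mol.

21.3 kJ/mol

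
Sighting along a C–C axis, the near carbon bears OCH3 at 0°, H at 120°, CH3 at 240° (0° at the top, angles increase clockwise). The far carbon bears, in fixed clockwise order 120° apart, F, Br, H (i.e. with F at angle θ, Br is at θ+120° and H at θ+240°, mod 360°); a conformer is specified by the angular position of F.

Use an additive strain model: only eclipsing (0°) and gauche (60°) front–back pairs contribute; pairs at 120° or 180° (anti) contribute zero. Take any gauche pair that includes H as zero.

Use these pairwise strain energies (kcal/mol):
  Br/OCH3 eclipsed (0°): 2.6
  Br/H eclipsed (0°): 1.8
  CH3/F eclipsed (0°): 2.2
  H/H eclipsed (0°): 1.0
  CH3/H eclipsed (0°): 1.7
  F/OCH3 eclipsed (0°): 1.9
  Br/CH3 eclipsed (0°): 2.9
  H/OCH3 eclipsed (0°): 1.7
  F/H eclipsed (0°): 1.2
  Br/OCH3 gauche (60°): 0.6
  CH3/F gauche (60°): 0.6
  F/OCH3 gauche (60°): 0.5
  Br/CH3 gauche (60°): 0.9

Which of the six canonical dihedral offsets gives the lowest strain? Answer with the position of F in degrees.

F at 0° is eclipsed. OCH3 at 0° is eclipsed with F at 0° (1.9); H at 120° is eclipsed with Br at 120° (1.8); CH3 at 240° is eclipsed with H at 240° (1.7). Total 5.4 kcal/mol.
F at 60° is staggered. OCH3 at 0° is gauche with F at 60° (0.5); CH3 at 240° is gauche with Br at 180° (0.9). Total 1.4 kcal/mol.
F at 120° is eclipsed. OCH3 at 0° is eclipsed with H at 0° (1.7); H at 120° is eclipsed with F at 120° (1.2); CH3 at 240° is eclipsed with Br at 240° (2.9). Total 5.8 kcal/mol.
F at 180° is staggered. OCH3 at 0° is gauche with Br at 300° (0.6); CH3 at 240° is gauche with F at 180° (0.6); CH3 at 240° is gauche with Br at 300° (0.9). Total 2.1 kcal/mol.
F at 240° is eclipsed. OCH3 at 0° is eclipsed with Br at 0° (2.6); H at 120° is eclipsed with H at 120° (1.0); CH3 at 240° is eclipsed with F at 240° (2.2). Total 5.8 kcal/mol.
F at 300° is staggered. OCH3 at 0° is gauche with F at 300° (0.5); OCH3 at 0° is gauche with Br at 60° (0.6); CH3 at 240° is gauche with F at 300° (0.6). Total 1.7 kcal/mol.
The minimum (1.4 kcal/mol) occurs with F at 60°.

60°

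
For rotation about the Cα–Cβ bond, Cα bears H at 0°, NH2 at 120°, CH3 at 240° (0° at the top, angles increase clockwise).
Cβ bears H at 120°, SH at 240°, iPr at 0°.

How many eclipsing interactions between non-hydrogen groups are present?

1

Non-H eclipsing pairs: CH3(240°)/SH(240°) — 1 interaction.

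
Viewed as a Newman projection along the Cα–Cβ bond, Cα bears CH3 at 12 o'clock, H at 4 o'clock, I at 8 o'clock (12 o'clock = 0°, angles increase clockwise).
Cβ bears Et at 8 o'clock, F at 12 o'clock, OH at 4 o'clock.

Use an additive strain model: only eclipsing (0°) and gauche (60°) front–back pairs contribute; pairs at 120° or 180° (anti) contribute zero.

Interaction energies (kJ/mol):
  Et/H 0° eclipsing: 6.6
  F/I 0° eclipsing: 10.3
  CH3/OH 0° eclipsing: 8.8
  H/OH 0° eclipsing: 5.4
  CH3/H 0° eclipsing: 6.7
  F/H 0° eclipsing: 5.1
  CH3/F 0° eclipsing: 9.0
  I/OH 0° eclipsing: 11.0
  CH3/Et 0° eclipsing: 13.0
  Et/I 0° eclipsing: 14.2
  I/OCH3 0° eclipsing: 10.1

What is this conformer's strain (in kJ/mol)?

This conformer (eclipsed): CH3–F eclipsed, H–OH eclipsed, I–Et eclipsed; 9.0 + 5.4 + 14.2 = 28.6 kJ/mol.

28.6 kJ/mol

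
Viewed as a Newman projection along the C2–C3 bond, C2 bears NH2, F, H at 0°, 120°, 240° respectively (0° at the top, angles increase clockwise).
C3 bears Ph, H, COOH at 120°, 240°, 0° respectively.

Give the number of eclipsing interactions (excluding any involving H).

Non-H eclipsing pairs: NH2(0°)/COOH(0°); F(120°)/Ph(120°) — 2 interactions.

2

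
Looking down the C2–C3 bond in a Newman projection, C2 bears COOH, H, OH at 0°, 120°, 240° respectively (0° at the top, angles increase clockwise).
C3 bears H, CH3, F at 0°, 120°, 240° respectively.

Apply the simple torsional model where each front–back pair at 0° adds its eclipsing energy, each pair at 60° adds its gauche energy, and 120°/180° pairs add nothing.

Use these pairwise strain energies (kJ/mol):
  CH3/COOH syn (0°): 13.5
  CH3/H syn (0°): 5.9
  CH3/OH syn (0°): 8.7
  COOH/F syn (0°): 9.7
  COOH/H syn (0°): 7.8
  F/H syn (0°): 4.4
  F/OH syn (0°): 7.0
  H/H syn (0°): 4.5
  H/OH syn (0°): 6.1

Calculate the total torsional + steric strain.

20.7 kJ/mol

This conformer (eclipsed): COOH(0°)/H(0°) eclipsed 7.8; H(120°)/CH3(120°) eclipsed 5.9; OH(240°)/F(240°) eclipsed 7.0 → 20.7 kJ/mol.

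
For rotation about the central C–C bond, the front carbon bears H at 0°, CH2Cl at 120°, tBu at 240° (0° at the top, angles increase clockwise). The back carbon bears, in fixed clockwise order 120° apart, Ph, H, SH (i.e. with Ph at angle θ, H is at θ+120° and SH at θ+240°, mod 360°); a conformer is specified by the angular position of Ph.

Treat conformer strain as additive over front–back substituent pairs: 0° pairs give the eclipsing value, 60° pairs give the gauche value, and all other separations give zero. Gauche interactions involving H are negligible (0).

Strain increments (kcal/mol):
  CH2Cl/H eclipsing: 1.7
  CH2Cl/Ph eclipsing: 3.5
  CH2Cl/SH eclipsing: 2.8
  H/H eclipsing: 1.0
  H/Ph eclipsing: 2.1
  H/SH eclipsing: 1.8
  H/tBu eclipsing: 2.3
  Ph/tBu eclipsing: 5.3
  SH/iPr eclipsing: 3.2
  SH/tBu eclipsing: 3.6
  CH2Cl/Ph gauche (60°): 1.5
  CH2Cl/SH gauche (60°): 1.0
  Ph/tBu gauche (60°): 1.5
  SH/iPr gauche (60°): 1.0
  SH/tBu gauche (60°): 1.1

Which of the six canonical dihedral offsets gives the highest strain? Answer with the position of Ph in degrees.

240°

Ph at 0° (eclipsed): H(0°)/Ph(0°) eclipsed 2.1; CH2Cl(120°)/H(120°) eclipsed 1.7; tBu(240°)/SH(240°) eclipsed 3.6 → 7.4 kcal/mol.
Ph at 60° (staggered): CH2Cl(120°)/Ph(60°) gauche 1.5; tBu(240°)/SH(300°) gauche 1.1 → 2.6 kcal/mol.
Ph at 120° (eclipsed): H(0°)/SH(0°) eclipsed 1.8; CH2Cl(120°)/Ph(120°) eclipsed 3.5; tBu(240°)/H(240°) eclipsed 2.3 → 7.6 kcal/mol.
Ph at 180° (staggered): CH2Cl(120°)/Ph(180°) gauche 1.5; CH2Cl(120°)/SH(60°) gauche 1.0; tBu(240°)/Ph(180°) gauche 1.5 → 4.0 kcal/mol.
Ph at 240° (eclipsed): H(0°)/H(0°) eclipsed 1.0; CH2Cl(120°)/SH(120°) eclipsed 2.8; tBu(240°)/Ph(240°) eclipsed 5.3 → 9.1 kcal/mol.
Ph at 300° (staggered): CH2Cl(120°)/SH(180°) gauche 1.0; tBu(240°)/Ph(300°) gauche 1.5; tBu(240°)/SH(180°) gauche 1.1 → 3.6 kcal/mol.
The maximum (9.1 kcal/mol) occurs with Ph at 240°.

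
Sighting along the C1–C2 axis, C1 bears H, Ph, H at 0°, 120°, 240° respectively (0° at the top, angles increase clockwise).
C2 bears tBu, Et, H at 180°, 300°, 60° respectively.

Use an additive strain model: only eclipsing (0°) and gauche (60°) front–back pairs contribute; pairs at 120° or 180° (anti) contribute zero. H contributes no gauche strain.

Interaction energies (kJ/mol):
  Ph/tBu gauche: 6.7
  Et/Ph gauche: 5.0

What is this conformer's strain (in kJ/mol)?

6.7 kJ/mol

This conformer (staggered): Ph–tBu gauche; 6.7 = 6.7 kJ/mol.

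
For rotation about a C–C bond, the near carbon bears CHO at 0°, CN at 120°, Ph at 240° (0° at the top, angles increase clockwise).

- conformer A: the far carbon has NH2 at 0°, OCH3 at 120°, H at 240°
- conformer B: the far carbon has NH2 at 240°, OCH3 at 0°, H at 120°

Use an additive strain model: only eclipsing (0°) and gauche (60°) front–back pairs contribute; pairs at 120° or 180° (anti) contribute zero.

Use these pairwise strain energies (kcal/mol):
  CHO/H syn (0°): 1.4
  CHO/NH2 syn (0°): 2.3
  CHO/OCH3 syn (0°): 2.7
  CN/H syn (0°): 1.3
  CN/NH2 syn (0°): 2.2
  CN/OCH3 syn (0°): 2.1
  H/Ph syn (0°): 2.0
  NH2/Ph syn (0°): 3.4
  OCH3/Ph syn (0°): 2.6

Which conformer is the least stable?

A is eclipsed. CHO at 0° is eclipsed with NH2 at 0° (2.3); CN at 120° is eclipsed with OCH3 at 120° (2.1); Ph at 240° is eclipsed with H at 240° (2.0). Total 6.4 kcal/mol.
B is eclipsed. CHO at 0° is eclipsed with OCH3 at 0° (2.7); CN at 120° is eclipsed with H at 120° (1.3); Ph at 240° is eclipsed with NH2 at 240° (3.4). Total 7.4 kcal/mol.
B has the highest total (7.4 kcal/mol).

B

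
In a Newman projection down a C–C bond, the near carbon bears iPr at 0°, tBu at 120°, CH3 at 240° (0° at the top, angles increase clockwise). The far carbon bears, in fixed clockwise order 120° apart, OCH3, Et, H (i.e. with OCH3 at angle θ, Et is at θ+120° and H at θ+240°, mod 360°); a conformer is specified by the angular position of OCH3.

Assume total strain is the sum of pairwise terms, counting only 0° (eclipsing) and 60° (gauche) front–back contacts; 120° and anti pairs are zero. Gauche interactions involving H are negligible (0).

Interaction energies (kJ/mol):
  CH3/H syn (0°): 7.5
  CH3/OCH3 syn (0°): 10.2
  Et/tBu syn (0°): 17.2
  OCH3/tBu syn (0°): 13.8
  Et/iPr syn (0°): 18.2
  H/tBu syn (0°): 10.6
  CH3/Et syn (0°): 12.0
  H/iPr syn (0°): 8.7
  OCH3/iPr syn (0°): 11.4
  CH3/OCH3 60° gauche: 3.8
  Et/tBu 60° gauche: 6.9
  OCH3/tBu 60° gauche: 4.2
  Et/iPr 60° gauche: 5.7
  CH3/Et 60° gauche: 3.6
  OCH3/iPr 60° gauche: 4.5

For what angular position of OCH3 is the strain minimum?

180°

OCH3 at 0° (eclipsed): iPr(0°)/OCH3(0°) eclipsed 11.4; tBu(120°)/Et(120°) eclipsed 17.2; CH3(240°)/H(240°) eclipsed 7.5 → 36.1 kJ/mol.
OCH3 at 60° (staggered): iPr(0°)/OCH3(60°) gauche 4.5; tBu(120°)/OCH3(60°) gauche 4.2; tBu(120°)/Et(180°) gauche 6.9; CH3(240°)/Et(180°) gauche 3.6 → 19.2 kJ/mol.
OCH3 at 120° (eclipsed): iPr(0°)/H(0°) eclipsed 8.7; tBu(120°)/OCH3(120°) eclipsed 13.8; CH3(240°)/Et(240°) eclipsed 12.0 → 34.5 kJ/mol.
OCH3 at 180° (staggered): iPr(0°)/Et(300°) gauche 5.7; tBu(120°)/OCH3(180°) gauche 4.2; CH3(240°)/OCH3(180°) gauche 3.8; CH3(240°)/Et(300°) gauche 3.6 → 17.3 kJ/mol.
OCH3 at 240° (eclipsed): iPr(0°)/Et(0°) eclipsed 18.2; tBu(120°)/H(120°) eclipsed 10.6; CH3(240°)/OCH3(240°) eclipsed 10.2 → 39.0 kJ/mol.
OCH3 at 300° (staggered): iPr(0°)/OCH3(300°) gauche 4.5; iPr(0°)/Et(60°) gauche 5.7; tBu(120°)/Et(60°) gauche 6.9; CH3(240°)/OCH3(300°) gauche 3.8 → 20.9 kJ/mol.
The minimum (17.3 kJ/mol) occurs with OCH3 at 180°.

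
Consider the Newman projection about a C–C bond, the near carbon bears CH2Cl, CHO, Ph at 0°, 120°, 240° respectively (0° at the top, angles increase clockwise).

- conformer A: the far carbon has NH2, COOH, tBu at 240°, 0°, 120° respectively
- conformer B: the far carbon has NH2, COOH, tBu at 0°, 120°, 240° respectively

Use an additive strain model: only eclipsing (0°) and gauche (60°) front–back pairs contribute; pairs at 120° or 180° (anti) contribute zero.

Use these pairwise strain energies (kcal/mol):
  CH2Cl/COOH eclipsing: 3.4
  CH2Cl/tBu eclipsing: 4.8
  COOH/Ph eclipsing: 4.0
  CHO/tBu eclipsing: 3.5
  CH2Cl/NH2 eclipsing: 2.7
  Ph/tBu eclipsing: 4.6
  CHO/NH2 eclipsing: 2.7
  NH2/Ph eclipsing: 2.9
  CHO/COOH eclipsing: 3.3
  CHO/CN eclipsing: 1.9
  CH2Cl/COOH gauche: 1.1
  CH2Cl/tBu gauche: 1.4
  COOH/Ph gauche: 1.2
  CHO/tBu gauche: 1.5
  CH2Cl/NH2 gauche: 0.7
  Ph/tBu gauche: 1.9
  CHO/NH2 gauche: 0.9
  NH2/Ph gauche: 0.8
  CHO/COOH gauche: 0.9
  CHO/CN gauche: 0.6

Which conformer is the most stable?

A

A (eclipsed): CH2Cl–COOH eclipsed, CHO–tBu eclipsed, Ph–NH2 eclipsed; 3.4 + 3.5 + 2.9 = 9.8 kcal/mol.
B (eclipsed): CH2Cl–NH2 eclipsed, CHO–COOH eclipsed, Ph–tBu eclipsed; 2.7 + 3.3 + 4.6 = 10.6 kcal/mol.
A has the lowest total (9.8 kcal/mol).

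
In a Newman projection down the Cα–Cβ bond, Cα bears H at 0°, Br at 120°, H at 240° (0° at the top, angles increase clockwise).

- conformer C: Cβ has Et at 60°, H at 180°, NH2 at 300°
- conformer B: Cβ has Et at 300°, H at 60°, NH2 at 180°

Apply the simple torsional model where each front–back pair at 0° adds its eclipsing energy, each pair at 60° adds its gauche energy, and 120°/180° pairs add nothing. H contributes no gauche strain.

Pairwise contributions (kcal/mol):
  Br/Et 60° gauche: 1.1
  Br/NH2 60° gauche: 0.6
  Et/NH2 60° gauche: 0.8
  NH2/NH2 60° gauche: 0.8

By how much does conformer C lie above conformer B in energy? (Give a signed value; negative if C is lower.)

+0.5 kcal/mol

C (staggered): Br–Et gauche; 1.1 = 1.1 kcal/mol.
B (staggered): Br–NH2 gauche; 0.6 = 0.6 kcal/mol.
E(C) − E(B) = 1.1 − 0.6 = +0.5 kcal/mol.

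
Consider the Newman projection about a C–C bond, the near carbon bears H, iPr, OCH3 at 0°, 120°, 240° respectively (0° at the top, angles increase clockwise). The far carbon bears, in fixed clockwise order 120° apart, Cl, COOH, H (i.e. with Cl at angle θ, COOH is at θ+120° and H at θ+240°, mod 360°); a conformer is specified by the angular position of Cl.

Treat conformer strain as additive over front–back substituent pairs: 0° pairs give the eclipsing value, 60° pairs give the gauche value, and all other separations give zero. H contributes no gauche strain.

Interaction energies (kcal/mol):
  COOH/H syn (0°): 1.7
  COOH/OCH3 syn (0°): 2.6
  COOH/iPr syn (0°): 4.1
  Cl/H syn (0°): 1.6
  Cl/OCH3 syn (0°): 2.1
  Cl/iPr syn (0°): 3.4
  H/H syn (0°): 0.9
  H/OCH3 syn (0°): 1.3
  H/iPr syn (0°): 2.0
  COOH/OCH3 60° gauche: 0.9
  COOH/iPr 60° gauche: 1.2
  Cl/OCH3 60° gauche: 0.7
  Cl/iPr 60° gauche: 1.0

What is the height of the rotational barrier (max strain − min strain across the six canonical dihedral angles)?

Cl at 0° (eclipsed): H–Cl eclipsed, iPr–COOH eclipsed, OCH3–H eclipsed; 1.6 + 4.1 + 1.3 = 7.0 kcal/mol.
Cl at 60° (staggered): iPr–Cl gauche, iPr–COOH gauche, OCH3–COOH gauche; 1.0 + 1.2 + 0.9 = 3.1 kcal/mol.
Cl at 120° (eclipsed): H–H eclipsed, iPr–Cl eclipsed, OCH3–COOH eclipsed; 0.9 + 3.4 + 2.6 = 6.9 kcal/mol.
Cl at 180° (staggered): iPr–Cl gauche, OCH3–Cl gauche, OCH3–COOH gauche; 1.0 + 0.7 + 0.9 = 2.6 kcal/mol.
Cl at 240° (eclipsed): H–COOH eclipsed, iPr–H eclipsed, OCH3–Cl eclipsed; 1.7 + 2.0 + 2.1 = 5.8 kcal/mol.
Cl at 300° (staggered): iPr–COOH gauche, OCH3–Cl gauche; 1.2 + 0.7 = 1.9 kcal/mol.
Max at 0° (7.0 kcal/mol), min at 300° (1.9 kcal/mol); barrier = 5.1 kcal/mol.

5.1 kcal/mol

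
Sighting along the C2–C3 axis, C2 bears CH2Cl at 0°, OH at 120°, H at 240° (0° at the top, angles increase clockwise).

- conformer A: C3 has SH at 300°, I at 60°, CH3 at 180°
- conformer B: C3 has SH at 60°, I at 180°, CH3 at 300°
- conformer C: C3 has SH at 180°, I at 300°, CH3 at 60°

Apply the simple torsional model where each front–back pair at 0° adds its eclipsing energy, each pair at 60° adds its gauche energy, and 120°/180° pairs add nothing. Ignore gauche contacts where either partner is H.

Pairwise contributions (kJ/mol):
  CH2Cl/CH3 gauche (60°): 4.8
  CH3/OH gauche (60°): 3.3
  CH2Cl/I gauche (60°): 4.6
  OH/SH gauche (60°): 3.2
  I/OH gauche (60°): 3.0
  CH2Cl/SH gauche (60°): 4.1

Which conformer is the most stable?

A (staggered): CH2Cl(0°)/SH(300°) gauche 4.1; CH2Cl(0°)/I(60°) gauche 4.6; OH(120°)/I(60°) gauche 3.0; OH(120°)/CH3(180°) gauche 3.3 → 15.0 kJ/mol.
B (staggered): CH2Cl(0°)/SH(60°) gauche 4.1; CH2Cl(0°)/CH3(300°) gauche 4.8; OH(120°)/SH(60°) gauche 3.2; OH(120°)/I(180°) gauche 3.0 → 15.1 kJ/mol.
C (staggered): CH2Cl(0°)/I(300°) gauche 4.6; CH2Cl(0°)/CH3(60°) gauche 4.8; OH(120°)/SH(180°) gauche 3.2; OH(120°)/CH3(60°) gauche 3.3 → 15.9 kJ/mol.
A has the lowest total (15.0 kJ/mol).

A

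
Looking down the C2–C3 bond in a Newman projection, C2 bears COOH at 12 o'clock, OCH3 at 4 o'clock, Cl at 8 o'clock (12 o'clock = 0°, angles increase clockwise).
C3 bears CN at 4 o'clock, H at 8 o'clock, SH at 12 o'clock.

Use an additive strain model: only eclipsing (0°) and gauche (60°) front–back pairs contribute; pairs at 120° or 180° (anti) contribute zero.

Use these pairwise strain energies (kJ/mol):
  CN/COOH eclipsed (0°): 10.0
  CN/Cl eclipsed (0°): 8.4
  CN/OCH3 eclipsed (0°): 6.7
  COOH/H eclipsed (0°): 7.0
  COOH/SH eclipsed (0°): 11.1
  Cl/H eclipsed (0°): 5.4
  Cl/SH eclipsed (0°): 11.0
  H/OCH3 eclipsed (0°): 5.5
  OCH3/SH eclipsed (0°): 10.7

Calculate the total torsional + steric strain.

This conformer (eclipsed): COOH–SH eclipsed, OCH3–CN eclipsed, Cl–H eclipsed; 11.1 + 6.7 + 5.4 = 23.2 kJ/mol.

23.2 kJ/mol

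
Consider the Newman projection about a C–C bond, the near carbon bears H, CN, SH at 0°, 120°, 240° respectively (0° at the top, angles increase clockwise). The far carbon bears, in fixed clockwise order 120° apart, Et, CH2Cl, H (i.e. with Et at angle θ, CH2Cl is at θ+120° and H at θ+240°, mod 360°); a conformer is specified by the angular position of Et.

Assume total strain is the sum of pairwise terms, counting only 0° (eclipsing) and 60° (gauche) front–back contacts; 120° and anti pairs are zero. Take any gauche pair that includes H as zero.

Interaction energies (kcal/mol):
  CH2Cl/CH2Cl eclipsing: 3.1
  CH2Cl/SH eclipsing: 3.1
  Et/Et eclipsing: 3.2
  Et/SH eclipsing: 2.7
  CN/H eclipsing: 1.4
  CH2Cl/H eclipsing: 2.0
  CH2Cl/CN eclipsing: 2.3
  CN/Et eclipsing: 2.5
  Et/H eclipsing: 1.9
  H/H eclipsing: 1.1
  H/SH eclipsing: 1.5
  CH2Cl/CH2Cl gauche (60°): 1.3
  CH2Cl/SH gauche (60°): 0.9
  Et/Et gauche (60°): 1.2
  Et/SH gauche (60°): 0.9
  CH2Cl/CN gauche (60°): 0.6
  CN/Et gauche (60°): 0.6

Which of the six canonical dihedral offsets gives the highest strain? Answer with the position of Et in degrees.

Et at 0° is eclipsed. H at 0° is eclipsed with Et at 0° (1.9); CN at 120° is eclipsed with CH2Cl at 120° (2.3); SH at 240° is eclipsed with H at 240° (1.5). Total 5.7 kcal/mol.
Et at 60° is staggered. CN at 120° is gauche with Et at 60° (0.6); CN at 120° is gauche with CH2Cl at 180° (0.6); SH at 240° is gauche with CH2Cl at 180° (0.9). Total 2.1 kcal/mol.
Et at 120° is eclipsed. H at 0° is eclipsed with H at 0° (1.1); CN at 120° is eclipsed with Et at 120° (2.5); SH at 240° is eclipsed with CH2Cl at 240° (3.1). Total 6.7 kcal/mol.
Et at 180° is staggered. CN at 120° is gauche with Et at 180° (0.6); SH at 240° is gauche with Et at 180° (0.9); SH at 240° is gauche with CH2Cl at 300° (0.9). Total 2.4 kcal/mol.
Et at 240° is eclipsed. H at 0° is eclipsed with CH2Cl at 0° (2.0); CN at 120° is eclipsed with H at 120° (1.4); SH at 240° is eclipsed with Et at 240° (2.7). Total 6.1 kcal/mol.
Et at 300° is staggered. CN at 120° is gauche with CH2Cl at 60° (0.6); SH at 240° is gauche with Et at 300° (0.9). Total 1.5 kcal/mol.
The maximum (6.7 kcal/mol) occurs with Et at 120°.

120°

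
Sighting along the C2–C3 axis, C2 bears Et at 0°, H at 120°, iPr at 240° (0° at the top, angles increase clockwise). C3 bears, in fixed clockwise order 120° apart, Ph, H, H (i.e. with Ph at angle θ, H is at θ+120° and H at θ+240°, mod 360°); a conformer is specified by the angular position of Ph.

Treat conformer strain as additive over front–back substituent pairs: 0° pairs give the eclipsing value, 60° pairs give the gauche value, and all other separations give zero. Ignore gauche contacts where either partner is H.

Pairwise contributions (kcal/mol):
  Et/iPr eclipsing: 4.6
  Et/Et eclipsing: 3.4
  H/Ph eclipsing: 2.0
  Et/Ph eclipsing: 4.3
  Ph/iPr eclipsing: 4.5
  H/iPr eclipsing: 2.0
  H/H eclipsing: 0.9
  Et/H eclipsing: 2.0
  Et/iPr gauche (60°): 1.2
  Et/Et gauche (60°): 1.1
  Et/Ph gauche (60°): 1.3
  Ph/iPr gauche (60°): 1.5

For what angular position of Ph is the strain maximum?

240°

Ph at 0° is eclipsed. Et at 0° is eclipsed with Ph at 0° (4.3); H at 120° is eclipsed with H at 120° (0.9); iPr at 240° is eclipsed with H at 240° (2.0). Total 7.2 kcal/mol.
Ph at 60° is staggered. Et at 0° is gauche with Ph at 60° (1.3). Total 1.3 kcal/mol.
Ph at 120° is eclipsed. Et at 0° is eclipsed with H at 0° (2.0); H at 120° is eclipsed with Ph at 120° (2.0); iPr at 240° is eclipsed with H at 240° (2.0). Total 6.0 kcal/mol.
Ph at 180° is staggered. iPr at 240° is gauche with Ph at 180° (1.5). Total 1.5 kcal/mol.
Ph at 240° is eclipsed. Et at 0° is eclipsed with H at 0° (2.0); H at 120° is eclipsed with H at 120° (0.9); iPr at 240° is eclipsed with Ph at 240° (4.5). Total 7.4 kcal/mol.
Ph at 300° is staggered. Et at 0° is gauche with Ph at 300° (1.3); iPr at 240° is gauche with Ph at 300° (1.5). Total 2.8 kcal/mol.
The maximum (7.4 kcal/mol) occurs with Ph at 240°.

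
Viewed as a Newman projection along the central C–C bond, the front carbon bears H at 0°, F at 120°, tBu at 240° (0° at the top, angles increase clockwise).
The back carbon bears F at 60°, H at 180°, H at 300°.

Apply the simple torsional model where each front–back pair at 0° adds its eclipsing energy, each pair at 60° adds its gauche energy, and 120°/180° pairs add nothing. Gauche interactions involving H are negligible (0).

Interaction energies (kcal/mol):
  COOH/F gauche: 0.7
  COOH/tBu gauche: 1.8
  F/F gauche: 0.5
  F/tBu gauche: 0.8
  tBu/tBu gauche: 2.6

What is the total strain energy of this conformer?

This conformer (staggered): F–F gauche; 0.5 = 0.5 kcal/mol.

0.5 kcal/mol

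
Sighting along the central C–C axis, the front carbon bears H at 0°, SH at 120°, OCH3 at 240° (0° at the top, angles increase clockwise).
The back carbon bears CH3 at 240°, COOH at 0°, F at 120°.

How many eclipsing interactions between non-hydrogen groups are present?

Non-H eclipsing pairs: SH(120°)/F(120°); OCH3(240°)/CH3(240°) — 2 interactions.

2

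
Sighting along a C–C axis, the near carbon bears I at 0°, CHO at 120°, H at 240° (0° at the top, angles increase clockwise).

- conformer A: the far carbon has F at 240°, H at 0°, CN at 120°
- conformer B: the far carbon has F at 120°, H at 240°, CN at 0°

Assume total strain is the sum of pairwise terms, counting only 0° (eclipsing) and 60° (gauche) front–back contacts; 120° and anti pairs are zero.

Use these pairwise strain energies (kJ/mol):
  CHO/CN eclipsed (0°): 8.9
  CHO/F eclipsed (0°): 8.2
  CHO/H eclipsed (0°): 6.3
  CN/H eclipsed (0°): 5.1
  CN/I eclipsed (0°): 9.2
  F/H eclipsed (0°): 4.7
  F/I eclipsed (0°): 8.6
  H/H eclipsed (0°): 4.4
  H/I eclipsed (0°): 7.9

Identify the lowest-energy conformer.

A is eclipsed. I at 0° is eclipsed with H at 0° (7.9); CHO at 120° is eclipsed with CN at 120° (8.9); H at 240° is eclipsed with F at 240° (4.7). Total 21.5 kJ/mol.
B is eclipsed. I at 0° is eclipsed with CN at 0° (9.2); CHO at 120° is eclipsed with F at 120° (8.2); H at 240° is eclipsed with H at 240° (4.4). Total 21.8 kJ/mol.
A has the lowest total (21.5 kJ/mol).

A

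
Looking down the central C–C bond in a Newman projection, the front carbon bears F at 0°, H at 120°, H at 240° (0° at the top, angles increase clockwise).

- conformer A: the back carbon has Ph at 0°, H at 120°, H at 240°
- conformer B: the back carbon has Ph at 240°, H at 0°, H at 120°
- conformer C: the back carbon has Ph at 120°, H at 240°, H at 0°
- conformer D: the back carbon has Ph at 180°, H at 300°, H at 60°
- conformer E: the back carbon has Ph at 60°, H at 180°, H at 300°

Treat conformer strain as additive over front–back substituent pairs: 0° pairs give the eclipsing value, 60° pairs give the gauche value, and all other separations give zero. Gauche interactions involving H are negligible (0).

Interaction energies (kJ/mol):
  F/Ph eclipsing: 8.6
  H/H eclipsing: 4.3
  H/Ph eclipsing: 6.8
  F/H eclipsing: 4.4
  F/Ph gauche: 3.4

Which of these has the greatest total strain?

A (eclipsed): F(0°)/Ph(0°) eclipsed 8.6; H(120°)/H(120°) eclipsed 4.3; H(240°)/H(240°) eclipsed 4.3 → 17.2 kJ/mol.
B (eclipsed): F(0°)/H(0°) eclipsed 4.4; H(120°)/H(120°) eclipsed 4.3; H(240°)/Ph(240°) eclipsed 6.8 → 15.5 kJ/mol.
C (eclipsed): F(0°)/H(0°) eclipsed 4.4; H(120°)/Ph(120°) eclipsed 6.8; H(240°)/H(240°) eclipsed 4.3 → 15.5 kJ/mol.
D (staggered): no non-H gauche contacts → 0.0 kJ/mol.
E (staggered): F(0°)/Ph(60°) gauche 3.4 → 3.4 kJ/mol.
A has the highest total (17.2 kJ/mol).

A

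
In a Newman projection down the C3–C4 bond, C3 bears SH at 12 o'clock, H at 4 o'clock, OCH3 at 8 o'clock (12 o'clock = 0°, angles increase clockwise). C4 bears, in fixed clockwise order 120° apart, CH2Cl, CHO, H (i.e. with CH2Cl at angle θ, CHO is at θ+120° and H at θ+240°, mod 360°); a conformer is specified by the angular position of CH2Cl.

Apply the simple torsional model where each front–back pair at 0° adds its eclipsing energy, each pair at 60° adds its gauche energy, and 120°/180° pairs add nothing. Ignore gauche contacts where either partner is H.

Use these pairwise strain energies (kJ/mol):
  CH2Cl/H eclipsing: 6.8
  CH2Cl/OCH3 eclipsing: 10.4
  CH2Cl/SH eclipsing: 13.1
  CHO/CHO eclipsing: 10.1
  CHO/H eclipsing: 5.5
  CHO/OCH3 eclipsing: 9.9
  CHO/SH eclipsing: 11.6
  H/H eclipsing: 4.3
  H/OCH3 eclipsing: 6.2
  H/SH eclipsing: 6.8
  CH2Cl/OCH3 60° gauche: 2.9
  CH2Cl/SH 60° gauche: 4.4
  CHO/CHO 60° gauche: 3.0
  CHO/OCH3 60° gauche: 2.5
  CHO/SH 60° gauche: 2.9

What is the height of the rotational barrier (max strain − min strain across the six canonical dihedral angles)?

CH2Cl at 0° (eclipsed): SH(0°)/CH2Cl(0°) eclipsed 13.1; H(120°)/CHO(120°) eclipsed 5.5; OCH3(240°)/H(240°) eclipsed 6.2 → 24.8 kJ/mol.
CH2Cl at 60° (staggered): SH(0°)/CH2Cl(60°) gauche 4.4; OCH3(240°)/CHO(180°) gauche 2.5 → 6.9 kJ/mol.
CH2Cl at 120° (eclipsed): SH(0°)/H(0°) eclipsed 6.8; H(120°)/CH2Cl(120°) eclipsed 6.8; OCH3(240°)/CHO(240°) eclipsed 9.9 → 23.5 kJ/mol.
CH2Cl at 180° (staggered): SH(0°)/CHO(300°) gauche 2.9; OCH3(240°)/CH2Cl(180°) gauche 2.9; OCH3(240°)/CHO(300°) gauche 2.5 → 8.3 kJ/mol.
CH2Cl at 240° (eclipsed): SH(0°)/CHO(0°) eclipsed 11.6; H(120°)/H(120°) eclipsed 4.3; OCH3(240°)/CH2Cl(240°) eclipsed 10.4 → 26.3 kJ/mol.
CH2Cl at 300° (staggered): SH(0°)/CH2Cl(300°) gauche 4.4; SH(0°)/CHO(60°) gauche 2.9; OCH3(240°)/CH2Cl(300°) gauche 2.9 → 10.2 kJ/mol.
Max at 240° (26.3 kJ/mol), min at 60° (6.9 kJ/mol); barrier = 19.4 kJ/mol.

19.4 kJ/mol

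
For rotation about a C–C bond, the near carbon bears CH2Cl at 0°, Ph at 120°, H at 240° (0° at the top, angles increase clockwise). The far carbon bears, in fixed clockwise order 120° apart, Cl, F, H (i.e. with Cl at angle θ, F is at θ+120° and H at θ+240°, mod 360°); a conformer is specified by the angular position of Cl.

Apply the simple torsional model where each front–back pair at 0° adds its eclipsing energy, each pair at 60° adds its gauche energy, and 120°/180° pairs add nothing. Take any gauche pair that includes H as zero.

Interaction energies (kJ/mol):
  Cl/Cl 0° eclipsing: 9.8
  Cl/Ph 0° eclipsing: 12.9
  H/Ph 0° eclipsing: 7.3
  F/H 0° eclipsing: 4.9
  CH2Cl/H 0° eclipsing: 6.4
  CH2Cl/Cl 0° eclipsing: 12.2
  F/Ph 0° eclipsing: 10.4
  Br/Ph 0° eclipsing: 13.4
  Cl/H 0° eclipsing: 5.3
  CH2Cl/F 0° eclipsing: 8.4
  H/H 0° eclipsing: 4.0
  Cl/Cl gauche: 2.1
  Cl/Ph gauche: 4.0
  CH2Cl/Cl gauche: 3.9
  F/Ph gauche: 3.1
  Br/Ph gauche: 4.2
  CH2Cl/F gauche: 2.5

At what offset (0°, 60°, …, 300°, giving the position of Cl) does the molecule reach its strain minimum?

180°

Cl at 0° (eclipsed): CH2Cl(0°)/Cl(0°) eclipsed 12.2; Ph(120°)/F(120°) eclipsed 10.4; H(240°)/H(240°) eclipsed 4.0 → 26.6 kJ/mol.
Cl at 60° (staggered): CH2Cl(0°)/Cl(60°) gauche 3.9; Ph(120°)/Cl(60°) gauche 4.0; Ph(120°)/F(180°) gauche 3.1 → 11.0 kJ/mol.
Cl at 120° (eclipsed): CH2Cl(0°)/H(0°) eclipsed 6.4; Ph(120°)/Cl(120°) eclipsed 12.9; H(240°)/F(240°) eclipsed 4.9 → 24.2 kJ/mol.
Cl at 180° (staggered): CH2Cl(0°)/F(300°) gauche 2.5; Ph(120°)/Cl(180°) gauche 4.0 → 6.5 kJ/mol.
Cl at 240° (eclipsed): CH2Cl(0°)/F(0°) eclipsed 8.4; Ph(120°)/H(120°) eclipsed 7.3; H(240°)/Cl(240°) eclipsed 5.3 → 21.0 kJ/mol.
Cl at 300° (staggered): CH2Cl(0°)/Cl(300°) gauche 3.9; CH2Cl(0°)/F(60°) gauche 2.5; Ph(120°)/F(60°) gauche 3.1 → 9.5 kJ/mol.
The minimum (6.5 kJ/mol) occurs with Cl at 180°.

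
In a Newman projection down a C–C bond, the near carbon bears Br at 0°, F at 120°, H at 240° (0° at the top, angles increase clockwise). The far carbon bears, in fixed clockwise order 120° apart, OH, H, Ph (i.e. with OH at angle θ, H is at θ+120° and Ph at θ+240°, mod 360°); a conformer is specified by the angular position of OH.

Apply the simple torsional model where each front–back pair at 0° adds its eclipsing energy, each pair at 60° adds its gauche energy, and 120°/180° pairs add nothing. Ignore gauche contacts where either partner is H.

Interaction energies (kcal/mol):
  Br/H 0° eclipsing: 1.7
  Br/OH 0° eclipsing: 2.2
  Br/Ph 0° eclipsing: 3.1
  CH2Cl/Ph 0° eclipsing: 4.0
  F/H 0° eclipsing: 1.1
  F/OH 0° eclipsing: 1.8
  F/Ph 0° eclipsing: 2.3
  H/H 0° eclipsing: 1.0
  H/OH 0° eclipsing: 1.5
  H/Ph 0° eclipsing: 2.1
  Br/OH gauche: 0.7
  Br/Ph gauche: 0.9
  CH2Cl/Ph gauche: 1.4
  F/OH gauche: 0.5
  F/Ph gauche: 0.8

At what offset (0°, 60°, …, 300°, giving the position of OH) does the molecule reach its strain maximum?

OH at 0° (eclipsed): Br–OH eclipsed, F–H eclipsed, H–Ph eclipsed; 2.2 + 1.1 + 2.1 = 5.4 kcal/mol.
OH at 60° (staggered): Br–OH gauche, Br–Ph gauche, F–OH gauche; 0.7 + 0.9 + 0.5 = 2.1 kcal/mol.
OH at 120° (eclipsed): Br–Ph eclipsed, F–OH eclipsed, H–H eclipsed; 3.1 + 1.8 + 1.0 = 5.9 kcal/mol.
OH at 180° (staggered): Br–Ph gauche, F–OH gauche, F–Ph gauche; 0.9 + 0.5 + 0.8 = 2.2 kcal/mol.
OH at 240° (eclipsed): Br–H eclipsed, F–Ph eclipsed, H–OH eclipsed; 1.7 + 2.3 + 1.5 = 5.5 kcal/mol.
OH at 300° (staggered): Br–OH gauche, F–Ph gauche; 0.7 + 0.8 = 1.5 kcal/mol.
The maximum (5.9 kcal/mol) occurs with OH at 120°.

120°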